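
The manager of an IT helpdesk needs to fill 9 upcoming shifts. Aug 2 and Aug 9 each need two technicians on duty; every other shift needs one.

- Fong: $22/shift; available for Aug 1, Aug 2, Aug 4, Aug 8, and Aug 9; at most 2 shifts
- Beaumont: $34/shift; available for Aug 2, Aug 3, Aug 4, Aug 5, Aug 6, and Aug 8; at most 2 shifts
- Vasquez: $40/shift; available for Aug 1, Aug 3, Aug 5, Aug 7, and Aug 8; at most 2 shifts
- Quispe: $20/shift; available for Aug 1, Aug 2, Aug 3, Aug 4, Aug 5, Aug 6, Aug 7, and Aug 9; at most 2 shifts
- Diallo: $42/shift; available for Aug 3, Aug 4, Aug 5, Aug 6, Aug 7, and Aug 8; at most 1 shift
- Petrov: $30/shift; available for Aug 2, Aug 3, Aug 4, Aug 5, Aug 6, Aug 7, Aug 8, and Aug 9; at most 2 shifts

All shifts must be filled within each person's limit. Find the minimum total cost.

Picking the cheapest available technician for each shift independently would cost $226, but that ignores the shift limits.
An optimal schedule: Aug 1→Fong, Aug 2→Quispe+Petrov, Aug 3→Beaumont, Aug 4→Diallo, Aug 5→Vasquez, Aug 6→Beaumont, Aug 7→Vasquez, Aug 8→Petrov, Aug 9→Fong+Quispe.
Total: 22 + 20 + 30 + 34 + 42 + 40 + 34 + 40 + 30 + 22 + 20 = $334.

$334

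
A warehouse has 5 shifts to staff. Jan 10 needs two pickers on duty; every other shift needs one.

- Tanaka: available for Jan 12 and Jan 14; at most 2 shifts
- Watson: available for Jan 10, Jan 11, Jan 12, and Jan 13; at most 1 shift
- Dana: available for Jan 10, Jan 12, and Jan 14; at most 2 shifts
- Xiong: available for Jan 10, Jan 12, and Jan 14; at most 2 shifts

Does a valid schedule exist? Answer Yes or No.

No

Total capacity is 7 and 6 slots are needed, so capacity alone doesn't rule it out.
Shifts {Jan 11, Jan 13} need 2 worker-slots in total, but the pickers available for any of those shifts (Watson) can supply at most 1 among them. So no valid schedule exists.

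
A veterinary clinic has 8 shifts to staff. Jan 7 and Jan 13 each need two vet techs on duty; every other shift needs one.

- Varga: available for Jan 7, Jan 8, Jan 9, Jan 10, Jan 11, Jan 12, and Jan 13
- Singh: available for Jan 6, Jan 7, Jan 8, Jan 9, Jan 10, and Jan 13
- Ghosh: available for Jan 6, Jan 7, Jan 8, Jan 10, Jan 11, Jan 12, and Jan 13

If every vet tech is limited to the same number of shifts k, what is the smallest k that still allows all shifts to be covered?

With 3 vet techs and 10 worker-slots to fill, someone must work at least ⌈10/3⌉ = 4 shifts, so k ≥ 4.
k = 4 works: Jan 6→Singh, Jan 7→Varga+Singh, Jan 8→Singh, Jan 9→Varga, Jan 10→Ghosh, Jan 11→Varga, Jan 12→Varga, Jan 13→Singh+Ghosh.
Loads: Varga 4, Singh 4, Ghosh 2 — all ≤ 4.

4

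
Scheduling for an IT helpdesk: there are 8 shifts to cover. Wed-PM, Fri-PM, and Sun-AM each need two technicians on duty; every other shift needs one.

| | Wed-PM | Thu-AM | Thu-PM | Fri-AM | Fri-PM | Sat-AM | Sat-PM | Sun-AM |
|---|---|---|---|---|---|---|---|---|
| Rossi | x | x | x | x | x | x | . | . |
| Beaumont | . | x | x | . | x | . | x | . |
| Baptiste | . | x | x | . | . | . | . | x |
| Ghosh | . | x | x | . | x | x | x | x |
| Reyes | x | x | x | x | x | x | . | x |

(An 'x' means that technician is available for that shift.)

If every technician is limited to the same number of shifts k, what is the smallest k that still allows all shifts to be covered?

With 5 technicians and 11 worker-slots to fill, someone must work at least ⌈11/5⌉ = 3 shifts, so k ≥ 3.
k = 3 works: Wed-PM→Rossi+Reyes, Thu-AM→Beaumont, Thu-PM→Beaumont, Fri-AM→Rossi, Fri-PM→Ghosh+Reyes, Sat-AM→Rossi, Sat-PM→Beaumont, Sun-AM→Baptiste+Ghosh.
Loads: Rossi 3, Beaumont 3, Baptiste 1, Ghosh 2, Reyes 2 — all ≤ 3.

3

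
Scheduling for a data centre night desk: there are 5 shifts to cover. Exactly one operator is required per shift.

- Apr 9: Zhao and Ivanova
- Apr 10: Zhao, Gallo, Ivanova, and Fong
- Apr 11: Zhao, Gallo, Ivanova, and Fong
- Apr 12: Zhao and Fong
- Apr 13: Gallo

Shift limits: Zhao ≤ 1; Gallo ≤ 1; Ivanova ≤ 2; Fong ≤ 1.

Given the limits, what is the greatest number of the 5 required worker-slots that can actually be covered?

5

Total capacity across all operators is 1+1+2+1 = 5, and 5 slots are needed, so at most 5 can be filled.
An assignment achieving 5: Apr 9→Zhao, Apr 10→Ivanova, Apr 11→Ivanova, Apr 12→Fong, Apr 13→Gallo.
Loads: Zhao 1/1, Gallo 1/1, Ivanova 2/2, Fong 1/1.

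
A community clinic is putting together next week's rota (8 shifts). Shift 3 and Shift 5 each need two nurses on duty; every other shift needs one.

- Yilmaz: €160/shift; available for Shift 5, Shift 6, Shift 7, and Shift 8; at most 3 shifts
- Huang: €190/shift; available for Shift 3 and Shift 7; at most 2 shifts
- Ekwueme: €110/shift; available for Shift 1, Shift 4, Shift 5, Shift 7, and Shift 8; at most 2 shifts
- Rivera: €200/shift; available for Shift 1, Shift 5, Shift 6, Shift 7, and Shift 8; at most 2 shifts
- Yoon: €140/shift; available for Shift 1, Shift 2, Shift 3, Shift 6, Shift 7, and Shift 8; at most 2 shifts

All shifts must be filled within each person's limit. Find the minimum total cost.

Shift 2 can only be covered by Yoon, so that assignment is forced.
Shift 3 can only be covered by Huang and Yoon, so that assignment is forced.
Shift 4 can only be covered by Ekwueme, so that assignment is forced.
Picking the cheapest available nurse for each shift independently would cost €1320, but that ignores the shift limits.
An optimal schedule: Shift 1→Ekwueme, Shift 2→Yoon, Shift 3→Huang+Yoon, Shift 4→Ekwueme, Shift 5→Yilmaz+Rivera, Shift 6→Yilmaz, Shift 7→Huang, Shift 8→Yilmaz.
Total: 110 + 140 + 190 + 140 + 110 + 160 + 200 + 160 + 190 + 160 = €1560.

€1560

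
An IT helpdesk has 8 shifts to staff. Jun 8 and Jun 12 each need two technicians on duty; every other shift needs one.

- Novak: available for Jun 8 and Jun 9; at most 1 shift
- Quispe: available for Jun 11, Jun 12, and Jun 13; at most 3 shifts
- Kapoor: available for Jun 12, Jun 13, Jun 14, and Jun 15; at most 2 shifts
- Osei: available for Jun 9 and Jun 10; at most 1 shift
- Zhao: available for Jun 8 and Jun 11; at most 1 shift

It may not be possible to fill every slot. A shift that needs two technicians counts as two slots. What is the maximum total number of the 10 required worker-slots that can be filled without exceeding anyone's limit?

Total capacity across all technicians is 1+3+2+1+1 = 8, and 10 slots are needed, so at most 8 can be filled.
An assignment achieving 8: Jun 8→Novak+Zhao, Jun 10→Osei, Jun 11→Quispe, Jun 12→Quispe, Jun 13→Quispe, Jun 14→Kapoor, Jun 15→Kapoor.
Loads: Novak 1/1, Quispe 3/3, Kapoor 2/2, Osei 1/1, Zhao 1/1.

8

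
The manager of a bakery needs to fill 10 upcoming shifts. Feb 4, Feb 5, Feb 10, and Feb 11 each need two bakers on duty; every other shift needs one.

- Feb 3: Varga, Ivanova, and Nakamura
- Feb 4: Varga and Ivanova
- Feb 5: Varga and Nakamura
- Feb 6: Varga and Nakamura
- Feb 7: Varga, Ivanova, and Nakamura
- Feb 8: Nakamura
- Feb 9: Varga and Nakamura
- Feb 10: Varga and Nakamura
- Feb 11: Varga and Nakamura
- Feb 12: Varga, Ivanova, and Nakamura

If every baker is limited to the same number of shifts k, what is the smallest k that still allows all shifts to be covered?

5

With 3 bakers and 14 worker-slots to fill, someone must work at least ⌈14/3⌉ = 5 shifts, so k ≥ 5.
k = 5 works: Feb 3→Ivanova, Feb 4→Varga+Ivanova, Feb 5→Varga+Nakamura, Feb 6→Varga, Feb 7→Ivanova, Feb 8→Nakamura, Feb 9→Nakamura, Feb 10→Varga+Nakamura, Feb 11→Varga+Nakamura, Feb 12→Ivanova.
Loads: Varga 5, Ivanova 4, Nakamura 5 — all ≤ 5.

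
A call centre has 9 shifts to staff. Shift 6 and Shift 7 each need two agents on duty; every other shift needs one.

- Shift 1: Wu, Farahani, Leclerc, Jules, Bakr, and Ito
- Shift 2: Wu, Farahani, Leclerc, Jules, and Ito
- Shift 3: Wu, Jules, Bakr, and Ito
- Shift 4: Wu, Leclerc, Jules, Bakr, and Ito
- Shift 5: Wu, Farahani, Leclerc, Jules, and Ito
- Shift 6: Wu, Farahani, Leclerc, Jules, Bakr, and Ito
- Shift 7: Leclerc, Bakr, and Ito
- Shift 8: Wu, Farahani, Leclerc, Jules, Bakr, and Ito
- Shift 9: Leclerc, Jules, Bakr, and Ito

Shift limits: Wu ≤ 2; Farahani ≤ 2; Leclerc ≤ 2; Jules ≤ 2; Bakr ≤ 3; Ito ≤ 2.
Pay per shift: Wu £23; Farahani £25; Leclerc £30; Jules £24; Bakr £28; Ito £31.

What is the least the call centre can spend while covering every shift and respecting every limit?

Picking the cheapest available agent for each shift independently would cost £267, but that ignores the shift limits.
An optimal schedule: Shift 1→Farahani, Shift 2→Wu, Shift 3→Wu, Shift 4→Jules, Shift 5→Farahani, Shift 6→Bakr+Leclerc, Shift 7→Bakr+Leclerc, Shift 8→Bakr, Shift 9→Jules.
Total: 25 + 23 + 23 + 24 + 25 + 28 + 30 + 28 + 30 + 28 + 24 = £288.

£288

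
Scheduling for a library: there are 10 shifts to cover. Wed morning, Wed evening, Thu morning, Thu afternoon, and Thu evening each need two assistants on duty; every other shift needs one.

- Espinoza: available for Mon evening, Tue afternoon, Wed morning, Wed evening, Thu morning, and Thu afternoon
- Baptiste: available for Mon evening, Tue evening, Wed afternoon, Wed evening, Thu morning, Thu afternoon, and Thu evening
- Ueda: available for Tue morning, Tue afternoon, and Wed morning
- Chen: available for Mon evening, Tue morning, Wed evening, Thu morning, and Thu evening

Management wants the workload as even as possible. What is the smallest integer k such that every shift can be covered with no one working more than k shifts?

With 4 assistants and 15 worker-slots to fill, someone must work at least ⌈15/4⌉ = 4 shifts, so k ≥ 4.
k = 4 works: Mon evening→Chen, Tue morning→Ueda, Tue afternoon→Ueda, Tue evening→Baptiste, Wed morning→Espinoza+Ueda, Wed afternoon→Baptiste, Wed evening→Espinoza+Chen, Thu morning→Espinoza+Chen, Thu afternoon→Espinoza+Baptiste, Thu evening→Baptiste+Chen.
Loads: Espinoza 4, Baptiste 4, Ueda 3, Chen 4 — all ≤ 4.

4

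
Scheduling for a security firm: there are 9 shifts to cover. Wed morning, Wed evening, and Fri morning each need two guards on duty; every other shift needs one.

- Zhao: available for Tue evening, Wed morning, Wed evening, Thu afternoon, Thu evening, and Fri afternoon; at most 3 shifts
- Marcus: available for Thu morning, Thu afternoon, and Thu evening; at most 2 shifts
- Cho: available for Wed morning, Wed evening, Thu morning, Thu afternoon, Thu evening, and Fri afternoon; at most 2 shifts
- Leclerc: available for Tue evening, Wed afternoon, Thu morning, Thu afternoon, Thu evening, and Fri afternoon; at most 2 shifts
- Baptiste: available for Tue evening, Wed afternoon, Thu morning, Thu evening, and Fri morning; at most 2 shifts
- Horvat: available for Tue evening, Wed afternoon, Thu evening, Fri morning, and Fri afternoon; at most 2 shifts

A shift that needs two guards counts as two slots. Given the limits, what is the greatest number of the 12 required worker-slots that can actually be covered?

12

Total capacity across all guards is 3+2+2+2+2+2 = 13, and 12 slots are needed, so at most 12 can be filled.
An assignment achieving 12: Tue evening→Zhao, Wed morning→Zhao+Cho, Wed afternoon→Leclerc, Wed evening→Zhao+Cho, Thu morning→Marcus, Thu afternoon→Marcus, Thu evening→Baptiste, Fri morning→Baptiste+Horvat, Fri afternoon→Leclerc.
Loads: Zhao 3/3, Marcus 2/2, Cho 2/2, Leclerc 2/2, Baptiste 2/2, Horvat 1/2.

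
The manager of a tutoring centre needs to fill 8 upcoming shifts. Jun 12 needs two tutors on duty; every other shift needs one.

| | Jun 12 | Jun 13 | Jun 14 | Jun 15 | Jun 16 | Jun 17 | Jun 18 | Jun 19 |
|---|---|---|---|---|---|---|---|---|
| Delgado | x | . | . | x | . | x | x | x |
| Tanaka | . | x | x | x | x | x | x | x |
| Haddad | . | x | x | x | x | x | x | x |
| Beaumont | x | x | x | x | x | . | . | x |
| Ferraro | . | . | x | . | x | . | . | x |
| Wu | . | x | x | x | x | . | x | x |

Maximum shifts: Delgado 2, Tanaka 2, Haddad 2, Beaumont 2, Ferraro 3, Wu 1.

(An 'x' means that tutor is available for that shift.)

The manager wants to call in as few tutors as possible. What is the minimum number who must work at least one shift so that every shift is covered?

9 slots to fill and no one can take more than 3, so at least ⌈9/3⌉ = 3 tutors are needed.
Any 3 tutors together have capacity at most 3+2+2 = 7 < 9 slots, so 3 can never suffice.
Delgado, Tanaka, Beaumont, and Ferraro alone can cover everything: Jun 12→Delgado+Beaumont, Jun 13→Tanaka, Jun 14→Ferraro, Jun 15→Beaumont, Jun 16→Ferraro, Jun 17→Delgado, Jun 18→Tanaka, Jun 19→Ferraro.

4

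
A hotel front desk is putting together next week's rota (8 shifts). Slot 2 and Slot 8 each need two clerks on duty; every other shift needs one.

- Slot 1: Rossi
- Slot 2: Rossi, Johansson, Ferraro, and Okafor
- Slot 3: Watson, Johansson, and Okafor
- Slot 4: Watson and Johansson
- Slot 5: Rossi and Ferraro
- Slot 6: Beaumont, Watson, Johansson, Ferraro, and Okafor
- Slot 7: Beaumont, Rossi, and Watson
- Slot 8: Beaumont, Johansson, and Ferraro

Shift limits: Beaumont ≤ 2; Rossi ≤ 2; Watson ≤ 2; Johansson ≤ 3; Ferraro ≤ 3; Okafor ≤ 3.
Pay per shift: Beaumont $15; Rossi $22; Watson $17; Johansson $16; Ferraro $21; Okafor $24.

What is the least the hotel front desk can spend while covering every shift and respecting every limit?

Slot 1 can only be covered by Rossi, so that assignment is forced.
Picking the cheapest available clerk for each shift independently would cost $173, but that ignores the shift limits.
An optimal schedule: Slot 1→Rossi, Slot 2→Johansson+Ferraro, Slot 3→Watson, Slot 4→Johansson, Slot 5→Ferraro, Slot 6→Watson, Slot 7→Beaumont, Slot 8→Beaumont+Johansson.
Total: 22 + 16 + 21 + 17 + 16 + 21 + 17 + 15 + 15 + 16 = $176.

$176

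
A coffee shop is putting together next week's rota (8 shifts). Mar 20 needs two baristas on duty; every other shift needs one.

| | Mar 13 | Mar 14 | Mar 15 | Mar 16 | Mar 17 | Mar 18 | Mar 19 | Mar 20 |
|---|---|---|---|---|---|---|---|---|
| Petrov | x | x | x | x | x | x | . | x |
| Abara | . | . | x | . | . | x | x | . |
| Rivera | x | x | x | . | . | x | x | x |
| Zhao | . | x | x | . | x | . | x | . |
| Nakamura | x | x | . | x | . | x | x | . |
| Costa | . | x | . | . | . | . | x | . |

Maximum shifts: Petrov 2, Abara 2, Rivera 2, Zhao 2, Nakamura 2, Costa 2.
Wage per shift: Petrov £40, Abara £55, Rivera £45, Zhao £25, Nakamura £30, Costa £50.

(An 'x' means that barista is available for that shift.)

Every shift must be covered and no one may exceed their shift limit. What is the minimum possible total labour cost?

Mar 20 can only be covered by Petrov and Rivera, so that assignment is forced.
Picking the cheapest available barista for each shift independently would cost £275, but that ignores the shift limits.
An optimal schedule: Mar 13→Nakamura, Mar 14→Rivera, Mar 15→Zhao, Mar 16→Nakamura, Mar 17→Zhao, Mar 18→Petrov, Mar 19→Costa, Mar 20→Petrov+Rivera.
Total: 30 + 45 + 25 + 30 + 25 + 40 + 50 + 40 + 45 = £330.

£330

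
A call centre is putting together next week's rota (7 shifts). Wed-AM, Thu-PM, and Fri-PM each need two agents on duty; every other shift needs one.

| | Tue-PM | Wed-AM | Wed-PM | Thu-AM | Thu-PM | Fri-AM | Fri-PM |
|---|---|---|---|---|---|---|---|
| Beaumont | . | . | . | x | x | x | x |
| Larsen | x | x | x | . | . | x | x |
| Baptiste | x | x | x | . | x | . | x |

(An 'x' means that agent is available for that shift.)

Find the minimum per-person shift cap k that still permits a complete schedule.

With 3 agents and 10 worker-slots to fill, someone must work at least ⌈10/3⌉ = 4 shifts, so k ≥ 4.
k = 4 works: Tue-PM→Larsen, Wed-AM→Larsen+Baptiste, Wed-PM→Larsen, Thu-AM→Beaumont, Thu-PM→Beaumont+Baptiste, Fri-AM→Beaumont, Fri-PM→Beaumont+Larsen.
Loads: Beaumont 4, Larsen 4, Baptiste 2 — all ≤ 4.

4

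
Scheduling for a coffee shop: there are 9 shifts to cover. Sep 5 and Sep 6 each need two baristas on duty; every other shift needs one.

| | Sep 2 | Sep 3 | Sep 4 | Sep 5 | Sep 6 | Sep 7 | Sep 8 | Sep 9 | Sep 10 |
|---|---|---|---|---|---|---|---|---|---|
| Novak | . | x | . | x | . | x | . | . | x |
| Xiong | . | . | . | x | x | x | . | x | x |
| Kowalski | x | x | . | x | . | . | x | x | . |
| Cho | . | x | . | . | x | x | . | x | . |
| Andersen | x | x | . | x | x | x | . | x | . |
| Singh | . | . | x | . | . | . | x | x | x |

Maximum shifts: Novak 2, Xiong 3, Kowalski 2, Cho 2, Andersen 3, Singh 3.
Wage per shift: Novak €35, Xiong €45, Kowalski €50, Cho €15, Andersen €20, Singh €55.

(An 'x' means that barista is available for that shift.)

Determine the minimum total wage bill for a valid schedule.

Sep 4 can only be covered by Singh, so that assignment is forced.
Picking the cheapest available barista for each shift independently would cost €295, but that ignores the shift limits.
An optimal schedule: Sep 2→Andersen, Sep 3→Cho, Sep 4→Singh, Sep 5→Novak+Xiong, Sep 6→Cho+Andersen, Sep 7→Andersen, Sep 8→Kowalski, Sep 9→Xiong, Sep 10→Novak.
Total: 20 + 15 + 55 + 35 + 45 + 15 + 20 + 20 + 50 + 45 + 35 = €355.

€355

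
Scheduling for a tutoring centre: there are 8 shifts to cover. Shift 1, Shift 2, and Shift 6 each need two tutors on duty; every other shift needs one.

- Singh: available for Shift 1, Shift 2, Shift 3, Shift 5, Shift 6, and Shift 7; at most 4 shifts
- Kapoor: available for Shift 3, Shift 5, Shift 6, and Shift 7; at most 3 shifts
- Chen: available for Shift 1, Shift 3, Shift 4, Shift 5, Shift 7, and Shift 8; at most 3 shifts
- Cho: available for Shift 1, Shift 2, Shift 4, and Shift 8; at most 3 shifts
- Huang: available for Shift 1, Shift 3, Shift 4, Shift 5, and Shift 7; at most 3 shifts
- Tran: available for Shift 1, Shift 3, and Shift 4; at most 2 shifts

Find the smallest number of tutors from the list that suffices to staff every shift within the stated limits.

11 slots to fill and no one can take more than 4, so at least ⌈11/4⌉ = 3 tutors are needed.
Any 3 tutors together have capacity at most 4+3+3 = 10 < 11 slots, so 3 can never suffice.
Singh, Kapoor, Chen, and Cho alone can cover everything: Shift 1→Singh+Chen, Shift 2→Singh+Cho, Shift 3→Singh, Shift 4→Chen, Shift 5→Kapoor, Shift 6→Singh+Kapoor, Shift 7→Kapoor, Shift 8→Chen.

4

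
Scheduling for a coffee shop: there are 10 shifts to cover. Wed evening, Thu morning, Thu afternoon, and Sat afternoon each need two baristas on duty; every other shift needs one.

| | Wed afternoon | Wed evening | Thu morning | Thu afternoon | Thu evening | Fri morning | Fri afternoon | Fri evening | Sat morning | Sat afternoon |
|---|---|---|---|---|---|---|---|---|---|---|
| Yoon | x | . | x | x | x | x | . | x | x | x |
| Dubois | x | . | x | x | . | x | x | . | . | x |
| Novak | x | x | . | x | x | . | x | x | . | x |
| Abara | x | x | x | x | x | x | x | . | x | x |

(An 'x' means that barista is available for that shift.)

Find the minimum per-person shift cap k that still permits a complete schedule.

4

With 4 baristas and 14 worker-slots to fill, someone must work at least ⌈14/4⌉ = 4 shifts, so k ≥ 4.
k = 4 works: Wed afternoon→Dubois, Wed evening→Novak+Abara, Thu morning→Yoon+Dubois, Thu afternoon→Novak+Abara, Thu evening→Yoon, Fri morning→Dubois, Fri afternoon→Dubois, Fri evening→Yoon, Sat morning→Yoon, Sat afternoon→Novak+Abara.
Loads: Yoon 4, Dubois 4, Novak 3, Abara 3 — all ≤ 4.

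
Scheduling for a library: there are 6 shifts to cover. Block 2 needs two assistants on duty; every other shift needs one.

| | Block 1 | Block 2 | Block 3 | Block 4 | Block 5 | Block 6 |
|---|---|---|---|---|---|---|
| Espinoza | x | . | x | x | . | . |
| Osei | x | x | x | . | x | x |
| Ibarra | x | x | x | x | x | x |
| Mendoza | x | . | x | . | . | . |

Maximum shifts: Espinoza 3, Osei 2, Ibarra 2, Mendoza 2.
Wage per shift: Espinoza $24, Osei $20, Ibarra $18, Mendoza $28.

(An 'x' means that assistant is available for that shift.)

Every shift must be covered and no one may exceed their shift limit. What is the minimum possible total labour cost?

$148

Block 2 can only be covered by Osei and Ibarra, so that assignment is forced.
Picking the cheapest available assistant for each shift independently would cost $128, but that ignores the shift limits.
An optimal schedule: Block 1→Espinoza, Block 2→Osei+Ibarra, Block 3→Espinoza, Block 4→Espinoza, Block 5→Osei, Block 6→Ibarra.
Total: 24 + 20 + 18 + 24 + 24 + 20 + 18 = $148.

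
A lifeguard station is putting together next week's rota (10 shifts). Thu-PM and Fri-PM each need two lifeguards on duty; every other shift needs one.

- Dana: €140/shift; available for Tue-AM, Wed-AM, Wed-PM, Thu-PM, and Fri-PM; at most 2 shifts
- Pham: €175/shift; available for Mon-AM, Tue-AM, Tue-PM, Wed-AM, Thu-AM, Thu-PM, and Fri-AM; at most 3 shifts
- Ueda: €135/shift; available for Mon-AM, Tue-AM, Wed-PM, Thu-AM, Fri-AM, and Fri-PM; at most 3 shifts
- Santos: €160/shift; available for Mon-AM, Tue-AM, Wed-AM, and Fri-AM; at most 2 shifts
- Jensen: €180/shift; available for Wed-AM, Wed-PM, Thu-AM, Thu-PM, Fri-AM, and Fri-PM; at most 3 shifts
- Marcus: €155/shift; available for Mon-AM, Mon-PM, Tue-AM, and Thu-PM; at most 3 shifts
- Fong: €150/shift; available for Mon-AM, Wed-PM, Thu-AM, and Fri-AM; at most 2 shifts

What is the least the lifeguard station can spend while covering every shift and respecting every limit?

Mon-PM can only be covered by Marcus, so that assignment is forced.
Tue-PM can only be covered by Pham, so that assignment is forced.
Picking the cheapest available lifeguard for each shift independently would cost €1715, but that ignores the shift limits.
An optimal schedule: Mon-AM→Fong, Mon-PM→Marcus, Tue-AM→Marcus, Tue-PM→Pham, Wed-AM→Santos, Wed-PM→Ueda, Thu-AM→Ueda, Thu-PM→Dana+Marcus, Fri-AM→Fong, Fri-PM→Ueda+Dana.
Total: 150 + 155 + 155 + 175 + 160 + 135 + 135 + 140 + 155 + 150 + 135 + 140 = €1785.

€1785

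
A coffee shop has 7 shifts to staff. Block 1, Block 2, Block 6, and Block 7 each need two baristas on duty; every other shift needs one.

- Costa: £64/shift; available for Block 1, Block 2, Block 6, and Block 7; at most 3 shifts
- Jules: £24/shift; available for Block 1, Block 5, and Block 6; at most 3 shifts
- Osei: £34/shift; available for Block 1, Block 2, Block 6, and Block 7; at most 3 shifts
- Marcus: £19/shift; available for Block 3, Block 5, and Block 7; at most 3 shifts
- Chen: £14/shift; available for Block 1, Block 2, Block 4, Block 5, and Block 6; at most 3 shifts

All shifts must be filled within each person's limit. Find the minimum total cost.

£249

Block 3 can only be covered by Marcus, so that assignment is forced.
Block 4 can only be covered by Chen, so that assignment is forced.
Picking the cheapest available barista for each shift independently would cost £224, but that ignores the shift limits.
An optimal schedule: Block 1→Chen+Jules, Block 2→Chen+Osei, Block 3→Marcus, Block 4→Chen, Block 5→Marcus, Block 6→Jules+Osei, Block 7→Marcus+Osei.
Total: 14 + 24 + 14 + 34 + 19 + 14 + 19 + 24 + 34 + 19 + 34 = £249.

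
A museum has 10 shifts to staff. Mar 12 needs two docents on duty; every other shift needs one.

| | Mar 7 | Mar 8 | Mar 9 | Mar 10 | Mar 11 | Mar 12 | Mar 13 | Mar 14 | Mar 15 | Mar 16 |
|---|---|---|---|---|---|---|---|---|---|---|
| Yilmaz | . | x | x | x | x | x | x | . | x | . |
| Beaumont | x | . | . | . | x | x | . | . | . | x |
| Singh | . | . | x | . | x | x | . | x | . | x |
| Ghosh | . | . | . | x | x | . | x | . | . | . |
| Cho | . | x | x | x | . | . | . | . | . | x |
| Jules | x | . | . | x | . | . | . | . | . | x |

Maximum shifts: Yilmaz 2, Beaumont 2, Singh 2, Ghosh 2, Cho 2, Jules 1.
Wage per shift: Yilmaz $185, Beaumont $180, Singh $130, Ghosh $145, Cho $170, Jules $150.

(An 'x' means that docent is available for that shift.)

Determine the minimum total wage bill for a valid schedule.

Mar 14 can only be covered by Singh, so that assignment is forced.
Mar 15 can only be covered by Yilmaz, so that assignment is forced.
Picking the cheapest available docent for each shift independently would cost $1625, but that ignores the shift limits.
An optimal schedule: Mar 7→Beaumont, Mar 8→Yilmaz, Mar 9→Cho, Mar 10→Cho, Mar 11→Ghosh, Mar 12→Beaumont+Singh, Mar 13→Ghosh, Mar 14→Singh, Mar 15→Yilmaz, Mar 16→Jules.
Total: 180 + 185 + 170 + 170 + 145 + 180 + 130 + 145 + 130 + 185 + 150 = $1770.

$1770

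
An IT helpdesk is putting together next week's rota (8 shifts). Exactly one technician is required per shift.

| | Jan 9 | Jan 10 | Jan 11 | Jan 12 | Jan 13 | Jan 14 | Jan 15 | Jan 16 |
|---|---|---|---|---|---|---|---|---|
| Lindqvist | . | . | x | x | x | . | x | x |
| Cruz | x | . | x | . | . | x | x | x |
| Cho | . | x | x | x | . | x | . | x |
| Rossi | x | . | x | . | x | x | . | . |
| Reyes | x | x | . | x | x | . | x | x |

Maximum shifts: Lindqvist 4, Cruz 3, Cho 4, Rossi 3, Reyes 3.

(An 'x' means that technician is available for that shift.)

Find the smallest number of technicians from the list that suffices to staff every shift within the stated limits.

8 slots to fill and no one can take more than 4, so at least ⌈8/4⌉ = 2 technicians are needed.
No set of 2 technicians can cover every shift (each such set leaves at least one shift with no one available or exceeds a cap).
Lindqvist, Cruz, and Cho alone can cover everything: Jan 9→Cruz, Jan 10→Cho, Jan 11→Lindqvist, Jan 12→Lindqvist, Jan 13→Lindqvist, Jan 14→Cruz, Jan 15→Lindqvist, Jan 16→Cruz.

3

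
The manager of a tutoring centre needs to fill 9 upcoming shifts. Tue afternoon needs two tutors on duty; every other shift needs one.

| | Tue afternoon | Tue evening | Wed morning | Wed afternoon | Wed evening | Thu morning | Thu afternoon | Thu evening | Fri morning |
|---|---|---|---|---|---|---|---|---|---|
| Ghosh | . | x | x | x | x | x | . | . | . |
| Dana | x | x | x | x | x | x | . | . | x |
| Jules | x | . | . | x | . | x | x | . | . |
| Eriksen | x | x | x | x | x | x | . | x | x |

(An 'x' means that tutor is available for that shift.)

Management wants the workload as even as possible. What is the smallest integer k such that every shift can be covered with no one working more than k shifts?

With 4 tutors and 10 worker-slots to fill, someone must work at least ⌈10/4⌉ = 3 shifts, so k ≥ 3.
k = 3 works: Tue afternoon→Dana+Jules, Tue evening→Ghosh, Wed morning→Ghosh, Wed afternoon→Dana, Wed evening→Ghosh, Thu morning→Jules, Thu afternoon→Jules, Thu evening→Eriksen, Fri morning→Dana.
Loads: Ghosh 3, Dana 3, Jules 3, Eriksen 1 — all ≤ 3.

3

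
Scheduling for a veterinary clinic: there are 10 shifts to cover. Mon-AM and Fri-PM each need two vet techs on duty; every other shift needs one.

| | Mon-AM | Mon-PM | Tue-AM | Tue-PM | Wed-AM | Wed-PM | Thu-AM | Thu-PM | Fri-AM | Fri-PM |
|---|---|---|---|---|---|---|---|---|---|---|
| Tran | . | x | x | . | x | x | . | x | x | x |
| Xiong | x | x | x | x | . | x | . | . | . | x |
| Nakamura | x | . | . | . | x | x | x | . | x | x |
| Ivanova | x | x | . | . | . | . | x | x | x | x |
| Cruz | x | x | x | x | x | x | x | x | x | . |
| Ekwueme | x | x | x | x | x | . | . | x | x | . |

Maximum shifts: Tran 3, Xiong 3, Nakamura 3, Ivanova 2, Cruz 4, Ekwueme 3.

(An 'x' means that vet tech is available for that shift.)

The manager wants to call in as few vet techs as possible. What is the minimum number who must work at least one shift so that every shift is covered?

12 slots to fill and no one can take more than 4, so at least ⌈12/4⌉ = 3 vet techs are needed.
Any 3 vet techs together have capacity at most 4+3+3 = 10 < 12 slots, so 3 can never suffice.
Tran, Xiong, Nakamura, and Cruz alone can cover everything: Mon-AM→Xiong+Nakamura, Mon-PM→Tran, Tue-AM→Tran, Tue-PM→Xiong, Wed-AM→Cruz, Wed-PM→Cruz, Thu-AM→Nakamura, Thu-PM→Tran, Fri-AM→Cruz, Fri-PM→Xiong+Nakamura.

4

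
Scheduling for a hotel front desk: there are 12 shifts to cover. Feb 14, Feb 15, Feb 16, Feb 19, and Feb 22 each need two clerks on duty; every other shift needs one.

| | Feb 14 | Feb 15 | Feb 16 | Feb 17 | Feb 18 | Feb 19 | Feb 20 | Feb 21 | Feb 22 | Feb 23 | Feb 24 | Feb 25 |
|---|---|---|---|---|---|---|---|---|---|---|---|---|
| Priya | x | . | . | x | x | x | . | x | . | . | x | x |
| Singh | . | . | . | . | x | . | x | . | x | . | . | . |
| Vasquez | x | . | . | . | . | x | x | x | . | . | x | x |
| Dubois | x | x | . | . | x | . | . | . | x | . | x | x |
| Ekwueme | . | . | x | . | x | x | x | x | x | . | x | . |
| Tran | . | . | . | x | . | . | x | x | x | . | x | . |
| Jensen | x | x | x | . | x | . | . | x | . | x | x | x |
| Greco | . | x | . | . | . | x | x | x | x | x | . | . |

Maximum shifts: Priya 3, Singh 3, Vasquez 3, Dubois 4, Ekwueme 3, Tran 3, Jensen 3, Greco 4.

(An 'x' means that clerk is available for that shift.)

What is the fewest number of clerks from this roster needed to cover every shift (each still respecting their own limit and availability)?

17 slots to fill and no one can take more than 4, so at least ⌈17/4⌉ = 5 clerks are needed.
Priya, Dubois, Ekwueme, Jensen, and Greco alone can cover everything: Feb 14→Priya+Dubois, Feb 15→Dubois+Greco, Feb 16→Ekwueme+Jensen, Feb 17→Priya, Feb 18→Ekwueme, Feb 19→Priya+Greco, Feb 20→Ekwueme, Feb 21→Greco, Feb 22→Dubois+Greco, Feb 23→Jensen, Feb 24→Jensen, Feb 25→Dubois.

5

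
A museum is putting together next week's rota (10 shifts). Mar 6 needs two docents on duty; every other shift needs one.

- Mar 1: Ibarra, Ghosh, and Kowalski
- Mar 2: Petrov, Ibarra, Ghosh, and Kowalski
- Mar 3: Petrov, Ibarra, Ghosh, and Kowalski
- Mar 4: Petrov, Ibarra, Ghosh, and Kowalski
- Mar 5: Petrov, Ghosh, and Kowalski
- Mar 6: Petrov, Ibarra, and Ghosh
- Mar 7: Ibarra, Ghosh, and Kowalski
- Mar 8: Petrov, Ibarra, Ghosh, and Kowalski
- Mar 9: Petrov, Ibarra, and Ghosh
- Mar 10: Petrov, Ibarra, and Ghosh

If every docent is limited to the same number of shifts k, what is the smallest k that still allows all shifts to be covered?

3

With 4 docents and 11 worker-slots to fill, someone must work at least ⌈11/4⌉ = 3 shifts, so k ≥ 3.
k = 3 works: Mar 1→Ibarra, Mar 2→Ghosh, Mar 3→Ghosh, Mar 4→Kowalski, Mar 5→Petrov, Mar 6→Petrov+Ibarra, Mar 7→Ibarra, Mar 8→Kowalski, Mar 9→Petrov, Mar 10→Ghosh.
Loads: Petrov 3, Ibarra 3, Ghosh 3, Kowalski 2 — all ≤ 3.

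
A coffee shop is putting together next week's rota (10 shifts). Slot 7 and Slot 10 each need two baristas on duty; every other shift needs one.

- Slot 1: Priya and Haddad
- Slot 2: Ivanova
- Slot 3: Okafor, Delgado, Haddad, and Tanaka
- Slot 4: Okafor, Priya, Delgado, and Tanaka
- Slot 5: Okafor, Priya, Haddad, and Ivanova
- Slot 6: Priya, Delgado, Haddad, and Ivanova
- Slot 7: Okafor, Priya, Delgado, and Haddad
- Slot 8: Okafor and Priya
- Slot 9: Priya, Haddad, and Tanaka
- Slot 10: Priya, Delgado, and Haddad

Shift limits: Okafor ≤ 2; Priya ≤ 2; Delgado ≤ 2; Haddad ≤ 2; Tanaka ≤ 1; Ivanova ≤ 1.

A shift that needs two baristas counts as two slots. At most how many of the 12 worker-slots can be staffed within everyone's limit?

Total capacity across all baristas is 2+2+2+2+1+1 = 10, and 12 slots are needed, so at most 10 can be filled.
An assignment achieving 10: Slot 1→Priya, Slot 2→Ivanova, Slot 3→Okafor, Slot 4→Tanaka, Slot 5→Haddad, Slot 6→Delgado, Slot 8→Okafor, Slot 9→Priya, Slot 10→Delgado+Haddad.
Loads: Okafor 2/2, Priya 2/2, Delgado 2/2, Haddad 2/2, Tanaka 1/1, Ivanova 1/1.

10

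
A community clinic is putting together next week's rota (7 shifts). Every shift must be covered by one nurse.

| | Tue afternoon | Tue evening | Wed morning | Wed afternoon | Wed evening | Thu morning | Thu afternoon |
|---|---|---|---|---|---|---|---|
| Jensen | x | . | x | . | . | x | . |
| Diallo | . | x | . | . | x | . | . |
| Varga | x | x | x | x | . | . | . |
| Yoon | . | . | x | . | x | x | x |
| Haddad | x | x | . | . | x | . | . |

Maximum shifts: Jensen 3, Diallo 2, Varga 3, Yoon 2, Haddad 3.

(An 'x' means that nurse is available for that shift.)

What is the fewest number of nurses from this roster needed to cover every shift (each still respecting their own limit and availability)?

3

7 slots to fill and no one can take more than 3, so at least ⌈7/3⌉ = 3 nurses are needed.
Jensen, Varga, and Yoon alone can cover everything: Tue afternoon→Jensen, Tue evening→Varga, Wed morning→Jensen, Wed afternoon→Varga, Wed evening→Yoon, Thu morning→Jensen, Thu afternoon→Yoon.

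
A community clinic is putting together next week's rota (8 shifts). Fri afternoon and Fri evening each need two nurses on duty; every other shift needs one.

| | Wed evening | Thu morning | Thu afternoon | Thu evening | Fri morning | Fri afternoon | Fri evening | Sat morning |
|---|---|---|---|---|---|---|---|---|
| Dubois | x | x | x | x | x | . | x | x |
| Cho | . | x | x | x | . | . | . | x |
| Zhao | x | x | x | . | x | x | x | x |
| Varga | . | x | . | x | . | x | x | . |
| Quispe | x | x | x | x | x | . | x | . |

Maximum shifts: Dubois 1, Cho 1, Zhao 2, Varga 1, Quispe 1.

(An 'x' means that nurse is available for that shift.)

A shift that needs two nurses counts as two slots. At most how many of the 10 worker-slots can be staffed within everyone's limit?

Total capacity across all nurses is 1+1+2+1+1 = 6, and 10 slots are needed, so at most 6 can be filled.
An assignment achieving 6: Wed evening→Dubois, Thu afternoon→Quispe, Fri morning→Zhao, Fri afternoon→Zhao+Varga, Sat morning→Cho.
Loads: Dubois 1/1, Cho 1/1, Zhao 2/2, Varga 1/1, Quispe 1/1.

6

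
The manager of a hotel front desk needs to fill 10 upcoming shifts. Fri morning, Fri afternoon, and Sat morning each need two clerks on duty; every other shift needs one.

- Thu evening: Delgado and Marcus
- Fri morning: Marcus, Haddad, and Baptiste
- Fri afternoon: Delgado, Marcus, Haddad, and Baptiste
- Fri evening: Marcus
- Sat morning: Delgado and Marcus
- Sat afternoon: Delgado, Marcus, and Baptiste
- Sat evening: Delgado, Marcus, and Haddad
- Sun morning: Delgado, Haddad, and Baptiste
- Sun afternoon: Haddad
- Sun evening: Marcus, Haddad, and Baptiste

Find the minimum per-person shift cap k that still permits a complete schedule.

With 4 clerks and 13 worker-slots to fill, someone must work at least ⌈13/4⌉ = 4 shifts, so k ≥ 4.
k = 4 works: Thu evening→Delgado, Fri morning→Marcus+Haddad, Fri afternoon→Haddad+Baptiste, Fri evening→Marcus, Sat morning→Delgado+Marcus, Sat afternoon→Delgado, Sat evening→Delgado, Sun morning→Haddad, Sun afternoon→Haddad, Sun evening→Marcus.
Loads: Delgado 4, Marcus 4, Haddad 4, Baptiste 1 — all ≤ 4.

4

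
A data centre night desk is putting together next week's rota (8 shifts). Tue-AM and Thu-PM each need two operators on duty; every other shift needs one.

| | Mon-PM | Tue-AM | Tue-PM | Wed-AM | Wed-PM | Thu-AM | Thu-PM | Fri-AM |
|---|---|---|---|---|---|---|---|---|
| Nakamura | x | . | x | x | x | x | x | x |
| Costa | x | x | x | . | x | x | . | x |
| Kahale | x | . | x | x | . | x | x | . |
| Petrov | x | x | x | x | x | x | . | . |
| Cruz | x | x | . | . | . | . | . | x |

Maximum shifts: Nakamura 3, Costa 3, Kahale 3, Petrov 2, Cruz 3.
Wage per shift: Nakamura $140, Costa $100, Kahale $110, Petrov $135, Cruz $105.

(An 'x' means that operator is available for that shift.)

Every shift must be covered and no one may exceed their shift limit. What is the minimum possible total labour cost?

Thu-PM can only be covered by Nakamura and Kahale, so that assignment is forced.
Picking the cheapest available operator for each shift independently would cost $1065, but that ignores the shift limits.
An optimal schedule: Mon-PM→Cruz, Tue-AM→Costa+Cruz, Tue-PM→Costa, Wed-AM→Kahale, Wed-PM→Costa, Thu-AM→Kahale, Thu-PM→Kahale+Nakamura, Fri-AM→Cruz.
Total: 105 + 100 + 105 + 100 + 110 + 100 + 110 + 110 + 140 + 105 = $1085.

$1085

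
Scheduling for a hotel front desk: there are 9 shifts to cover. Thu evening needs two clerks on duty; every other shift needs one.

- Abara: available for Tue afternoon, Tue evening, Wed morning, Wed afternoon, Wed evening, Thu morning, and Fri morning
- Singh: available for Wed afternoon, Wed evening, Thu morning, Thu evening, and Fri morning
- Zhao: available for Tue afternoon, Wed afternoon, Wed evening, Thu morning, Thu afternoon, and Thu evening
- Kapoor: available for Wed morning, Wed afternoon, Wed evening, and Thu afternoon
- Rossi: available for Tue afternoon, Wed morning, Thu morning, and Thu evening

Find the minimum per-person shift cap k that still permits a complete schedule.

2

With 5 clerks and 10 worker-slots to fill, someone must work at least ⌈10/5⌉ = 2 shifts, so k ≥ 2.
k = 2 works: Tue afternoon→Zhao, Tue evening→Abara, Wed morning→Kapoor, Wed afternoon→Singh, Wed evening→Kapoor, Thu morning→Rossi, Thu afternoon→Zhao, Thu evening→Singh+Rossi, Fri morning→Abara.
Loads: Abara 2, Singh 2, Zhao 2, Kapoor 2, Rossi 2 — all ≤ 2.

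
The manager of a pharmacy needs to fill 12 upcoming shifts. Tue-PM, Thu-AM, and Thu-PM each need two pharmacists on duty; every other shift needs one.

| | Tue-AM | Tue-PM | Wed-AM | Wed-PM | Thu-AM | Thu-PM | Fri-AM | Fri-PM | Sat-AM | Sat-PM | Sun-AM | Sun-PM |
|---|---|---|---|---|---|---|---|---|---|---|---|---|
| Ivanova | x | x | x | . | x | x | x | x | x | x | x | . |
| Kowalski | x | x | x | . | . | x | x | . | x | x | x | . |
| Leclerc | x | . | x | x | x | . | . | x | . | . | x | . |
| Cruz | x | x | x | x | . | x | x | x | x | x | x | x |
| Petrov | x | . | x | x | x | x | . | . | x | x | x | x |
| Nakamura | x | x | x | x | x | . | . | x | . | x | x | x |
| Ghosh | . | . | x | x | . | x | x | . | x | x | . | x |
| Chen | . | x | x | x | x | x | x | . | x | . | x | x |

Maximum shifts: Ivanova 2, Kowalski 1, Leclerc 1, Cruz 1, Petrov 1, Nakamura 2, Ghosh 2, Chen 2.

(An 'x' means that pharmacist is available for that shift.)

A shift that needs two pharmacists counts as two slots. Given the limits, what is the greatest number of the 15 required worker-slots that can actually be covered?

Total capacity across all pharmacists is 2+1+1+1+1+2+2+2 = 12, and 15 slots are needed, so at most 12 can be filled.
An assignment achieving 12: Tue-AM→Nakamura, Tue-PM→Ivanova+Kowalski, Wed-PM→Ghosh, Thu-AM→Leclerc+Petrov, Thu-PM→Ghosh+Chen, Fri-AM→Cruz, Fri-PM→Ivanova, Sat-AM→Chen, Sun-PM→Nakamura.
Loads: Ivanova 2/2, Kowalski 1/1, Leclerc 1/1, Cruz 1/1, Petrov 1/1, Nakamura 2/2, Ghosh 2/2, Chen 2/2.

12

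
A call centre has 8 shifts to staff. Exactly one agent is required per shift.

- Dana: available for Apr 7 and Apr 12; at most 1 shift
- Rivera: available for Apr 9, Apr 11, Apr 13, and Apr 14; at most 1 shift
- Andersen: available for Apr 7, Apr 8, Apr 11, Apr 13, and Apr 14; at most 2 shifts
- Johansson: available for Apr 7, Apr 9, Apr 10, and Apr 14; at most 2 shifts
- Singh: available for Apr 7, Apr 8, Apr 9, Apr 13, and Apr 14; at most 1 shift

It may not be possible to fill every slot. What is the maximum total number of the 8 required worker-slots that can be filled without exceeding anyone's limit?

Total capacity across all agents is 1+1+2+2+1 = 7, and 8 slots are needed, so at most 7 can be filled.
An assignment achieving 7: Apr 7→Singh, Apr 8→Andersen, Apr 9→Johansson, Apr 10→Johansson, Apr 11→Rivera, Apr 12→Dana, Apr 13→Andersen.
Loads: Dana 1/1, Rivera 1/1, Andersen 2/2, Johansson 2/2, Singh 1/1.

7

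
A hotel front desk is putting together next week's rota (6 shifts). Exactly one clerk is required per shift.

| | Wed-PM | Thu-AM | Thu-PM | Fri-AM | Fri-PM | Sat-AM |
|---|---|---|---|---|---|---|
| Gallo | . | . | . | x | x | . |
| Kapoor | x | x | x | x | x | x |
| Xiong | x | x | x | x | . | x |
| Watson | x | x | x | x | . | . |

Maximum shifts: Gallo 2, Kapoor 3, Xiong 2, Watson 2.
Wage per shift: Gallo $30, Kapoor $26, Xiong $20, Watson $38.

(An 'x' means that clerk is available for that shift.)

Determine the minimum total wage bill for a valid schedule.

Picking the cheapest available clerk for each shift independently would cost $126, but that ignores the shift limits.
An optimal schedule: Wed-PM→Xiong, Thu-AM→Kapoor, Thu-PM→Kapoor, Fri-AM→Gallo, Fri-PM→Kapoor, Sat-AM→Xiong.
Total: 20 + 26 + 26 + 30 + 26 + 20 = $148.

$148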